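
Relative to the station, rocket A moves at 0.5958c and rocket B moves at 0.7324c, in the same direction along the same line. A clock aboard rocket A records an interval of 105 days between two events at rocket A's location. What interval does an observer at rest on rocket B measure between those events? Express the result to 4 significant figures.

108.2 days

Speed of rocket A in rocket B's frame: u = (v_A − v_B)/(1 − v_A v_B/c²) = (0.5958 − 0.7324)/(1 − 0.5958×0.7324) = −0.1366/0.56363608 = −0.24235; |u| = 0.24235c.
At |u| = 0.24235c, γ = (1 − 0.0587335)^(−1/2) = 1.0307.
The clock on rocket A records proper time, so rocket B measures Δt = γΔτ = 1.0307 × 105 = 108.2 days.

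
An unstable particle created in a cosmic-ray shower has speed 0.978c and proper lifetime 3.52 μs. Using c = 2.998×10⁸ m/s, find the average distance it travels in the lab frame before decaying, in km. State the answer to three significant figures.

4.95 km

γ = 1/√(1 − β²) = 1/√(1 − 0.956484) = 1/√0.043516 = 4.7938.
Lab-frame lifetime: Δt = γτ = 4.7938 × 3.52 μs = 16.874 μs.
Distance: d = vΔt = 0.978 × 2.998×10⁸ m/s × 1.6874×10^-5 s = 4950 m = 4.95 km.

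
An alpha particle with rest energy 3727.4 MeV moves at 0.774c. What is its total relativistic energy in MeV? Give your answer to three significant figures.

γ = 1/√(1 − β²) = 1/√(1 − 0.599076) = 1/√0.400924 = 1/0.633186 = 1.5793.
Total energy: E = γmc² = 1.5793 × 3727.4 MeV = 5890 MeV.

5890 MeV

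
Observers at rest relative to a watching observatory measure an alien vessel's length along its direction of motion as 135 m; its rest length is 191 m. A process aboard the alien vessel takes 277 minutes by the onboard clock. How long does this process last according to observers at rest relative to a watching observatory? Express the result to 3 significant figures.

γ = L₀/L = 191/135 = 1.41481.
Δt = γΔτ = 1.41481 × 277 = 392 minutes.

392 minutes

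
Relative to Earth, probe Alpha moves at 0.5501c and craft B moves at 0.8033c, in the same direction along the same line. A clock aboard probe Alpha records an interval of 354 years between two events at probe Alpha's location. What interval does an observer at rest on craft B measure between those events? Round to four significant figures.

397.2 years

The velocity of probe Alpha relative to craft B is (0.5501 − 0.8033)c / (1 − 0.5501×0.8033) = −0.45368c; relative speed 0.45368c.
At |u| = 0.45368c, γ = (1 − 0.205826)^(−1/2) = 1.1221.
Probe Alpha's interval is proper; time dilation gives Δt_B = γΔτ = 1.1221 × 354 years = 397.2 years.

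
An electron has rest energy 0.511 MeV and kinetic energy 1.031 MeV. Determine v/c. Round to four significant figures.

γ = 1 + K/(mc²) = 1 + 1.031/0.511 = 3.0176.
β = √(1 − 1/γ²) = √(1 − 0.109819) = √0.890181 = 0.9435.

0.9435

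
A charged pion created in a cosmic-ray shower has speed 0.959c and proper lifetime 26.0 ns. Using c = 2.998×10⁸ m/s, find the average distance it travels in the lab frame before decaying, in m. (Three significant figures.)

With β = 0.959, γ = 1/√(1 − 0.959²) = 1/√0.080319 = 3.5285.
Lab-frame lifetime: Δt = γτ = 3.5285 × 26.0 ns = 91.741 ns.
Distance: d = vΔt = 0.959 × 2.998×10⁸ m/s × 9.1741×10^-8 s = 26.4 m.

26.4 m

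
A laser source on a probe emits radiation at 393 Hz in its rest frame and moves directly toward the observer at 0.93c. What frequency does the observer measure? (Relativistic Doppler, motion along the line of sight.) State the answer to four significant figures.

Relativistic Doppler (source moving toward): f_obs = f_src · √((1+β)/(1−β)).
With β = 0.93: factor = √(1.93/0.07) = 5.2509.
f_obs = 393 × 5.2509 = 2064 Hz.

2064 Hz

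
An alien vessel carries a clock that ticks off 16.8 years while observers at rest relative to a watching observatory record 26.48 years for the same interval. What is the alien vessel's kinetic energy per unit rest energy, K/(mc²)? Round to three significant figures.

The time-dilation ratio gives γ = 26.48/16.8 = 1.57619.
K/(mc²) = γ − 1 = 1.57619 − 1 = 0.576.

0.576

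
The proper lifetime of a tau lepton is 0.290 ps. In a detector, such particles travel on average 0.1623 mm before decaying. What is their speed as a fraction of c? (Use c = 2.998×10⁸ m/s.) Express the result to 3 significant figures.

0.881c

Lab distance = (lab lifetime)·v = γτ·βc, so βγ = d/(cτ) = 1.623×10^-4/(2.998×10⁸ × 2.900×10^-13) = 1.8668.
With βγ = 1.8668: γ² = 1 + (βγ)² = 4.48494, and β = (βγ)/γ = 1.8668/2.11777 = 0.881.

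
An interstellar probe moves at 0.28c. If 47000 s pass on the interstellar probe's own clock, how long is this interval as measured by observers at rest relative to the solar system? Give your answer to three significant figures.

β² = 0.0784, so γ = 1/√0.9216 = 1.0417.
Time dilation: Δt = γ·Δτ = 1.0417 × 47000 = 49000 s.

49000 s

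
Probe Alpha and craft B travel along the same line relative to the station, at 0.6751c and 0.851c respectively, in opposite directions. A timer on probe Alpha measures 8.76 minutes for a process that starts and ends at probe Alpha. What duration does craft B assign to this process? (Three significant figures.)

Transform probe Alpha's velocity into craft B's frame: (0.6751 + 0.851)/(1 + 0.6751·0.851) = 1.5261/1.5745101, so the relative speed is 0.96925c.
At |u| = 0.96925c, γ = (1 − 0.939446)^(−1/2) = 4.0638.
The clock on probe Alpha records proper time, so craft B measures Δt = γΔτ = 4.0638 × 8.76 = 35.6 minutes.

35.6 minutes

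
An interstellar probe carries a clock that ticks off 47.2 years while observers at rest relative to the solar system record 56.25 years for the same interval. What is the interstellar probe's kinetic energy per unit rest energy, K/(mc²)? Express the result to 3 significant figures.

0.192

γ = Δt/Δτ = 56.25/47.2 = 1.19174.
Since K = (γ−1)mc², K/(mc²) = 1.19174 − 1 = 0.192.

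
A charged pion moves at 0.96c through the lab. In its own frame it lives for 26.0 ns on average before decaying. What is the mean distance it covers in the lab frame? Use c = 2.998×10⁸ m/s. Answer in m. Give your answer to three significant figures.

26.7 m

Lorentz factor: γ = (1 − 0.9216)^(−1/2) = 3.5714.
Lab-frame lifetime: Δt = γτ = 3.5714 × 26.0 ns = 92.856 ns.
Distance: d = vΔt = 0.96 × 2.998×10⁸ m/s × 9.2856×10^-8 s = 26.7 m.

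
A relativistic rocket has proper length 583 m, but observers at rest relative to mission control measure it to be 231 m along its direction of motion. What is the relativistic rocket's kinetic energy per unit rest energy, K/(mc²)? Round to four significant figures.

Length contraction gives γ = L₀/L = 583/231 = 2.52381.
K/(mc²) = γ − 1 = 2.52381 − 1 = 1.524.

1.524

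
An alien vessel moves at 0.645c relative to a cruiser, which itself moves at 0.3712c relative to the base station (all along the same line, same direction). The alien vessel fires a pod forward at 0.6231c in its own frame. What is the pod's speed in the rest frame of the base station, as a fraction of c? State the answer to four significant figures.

Compose velocities in two stages. Stage 1 (into S'): u₁ = (0.6231+0.645)/(1+0.6231×0.645) = 0.90456.
Stage 2 (into S): u = (0.90456+0.3712)/(1+0.90456×0.3712) = 0.95507, so the speed is 0.9551c.

0.9551c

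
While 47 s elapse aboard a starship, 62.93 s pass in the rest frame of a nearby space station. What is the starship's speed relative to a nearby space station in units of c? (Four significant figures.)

γ = Δt/Δτ = 62.93/47 = 1.3389.
β = √(1 − 1/γ²) = √(1 − 0.557832) = √0.442168 = 0.6650.

0.6650c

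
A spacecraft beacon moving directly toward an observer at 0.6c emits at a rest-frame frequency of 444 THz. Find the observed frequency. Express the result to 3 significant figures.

888 THz

Relativistic Doppler (source moving toward): f_obs = f_src · √((1+β)/(1−β)).
With β = 0.6: factor = √(1.6/0.4) = 2.
f_obs = 444 × 2 = 888 THz.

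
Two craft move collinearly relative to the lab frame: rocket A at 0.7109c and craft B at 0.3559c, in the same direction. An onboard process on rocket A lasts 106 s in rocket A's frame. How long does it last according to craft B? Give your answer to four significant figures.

120.5 s

Transform rocket A's velocity into craft B's frame: (0.7109 − 0.3559)/(1 − 0.7109·0.3559) = 0.355/0.74699069, so the relative speed is 0.47524c.
At |u| = 0.47524c, γ = (1 − 0.225853)^(−1/2) = 1.1365.
The clock on rocket A records proper time, so craft B measures Δt = γΔτ = 1.1365 × 106 = 120.5 s.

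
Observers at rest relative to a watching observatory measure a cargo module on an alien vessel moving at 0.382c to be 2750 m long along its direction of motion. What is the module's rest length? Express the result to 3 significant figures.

2980 m

γ = 1/√(1 − β²) = 1/√(1 − 0.145924) = 1/√0.854076 = 1/0.924162 = 1.0821.
Proper length: L₀ = γ·L = 1.0821 × 2750 = 2980 m.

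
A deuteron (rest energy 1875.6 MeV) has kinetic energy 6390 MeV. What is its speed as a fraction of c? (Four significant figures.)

γ = 1 + K/(mc²) = 1 + 6390/1875.6 = 4.4069.
β = √(1 − 1/γ²) = √(1 − 0.0514913) = √0.9485087 = 0.9739.

0.9739c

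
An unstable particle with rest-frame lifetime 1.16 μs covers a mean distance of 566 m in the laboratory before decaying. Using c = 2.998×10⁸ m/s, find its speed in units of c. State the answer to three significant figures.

0.852c

Lab distance = (lab lifetime)·v = γτ·βc, so βγ = d/(cτ) = 566.0/(2.998×10⁸ × 1.160×10^-6) = 1.6275.
With βγ = 1.6275: γ² = 1 + (βγ)² = 3.64876, and β = (βγ)/γ = 1.6275/1.91017 = 0.852.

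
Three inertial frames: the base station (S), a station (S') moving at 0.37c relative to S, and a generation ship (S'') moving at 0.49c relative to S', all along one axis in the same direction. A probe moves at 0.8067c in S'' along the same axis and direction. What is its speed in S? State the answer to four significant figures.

First combine the probe and generation ship (S''→S'): u₁ = (0.8067 + 0.49)/(1 + 0.8067×0.49) = 1.2967/1.395283 = 0.92935.
Then combine with the station (S'→S): u = (0.92935 + 0.37)/(1 + 0.92935×0.37) = 1.29935/1.3438595 = 0.96688.

0.9669c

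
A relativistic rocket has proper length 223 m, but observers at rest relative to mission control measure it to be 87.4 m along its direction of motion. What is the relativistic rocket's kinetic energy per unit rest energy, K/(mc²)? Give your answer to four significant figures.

From L = L₀/γ: γ = 223/87.4 = 2.55149.
Since K = (γ−1)mc², K/(mc²) = 2.55149 − 1 = 1.551.

1.551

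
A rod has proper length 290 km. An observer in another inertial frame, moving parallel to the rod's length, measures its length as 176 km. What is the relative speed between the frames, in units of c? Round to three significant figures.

0.795c

Length contraction gives γ = L₀/L = 290/176 = 1.6477.
β = √(1 − 1/γ²) = √0.631664 = 0.795.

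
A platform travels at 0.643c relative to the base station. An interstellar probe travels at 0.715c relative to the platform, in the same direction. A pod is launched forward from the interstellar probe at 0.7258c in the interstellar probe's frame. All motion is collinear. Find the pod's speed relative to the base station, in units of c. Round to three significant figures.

Apply u = (u'+v)/(1+u'v) twice. Pod in the platform frame: (0.7258+0.715)/(1+0.7258·0.715) = 1.4408/1.518947 = 0.94855c.
That velocity, transformed to the rest frame of the base station: (0.94855+0.643)/(1+0.94855·0.643) = 1.59155/1.60991765 = 0.98859c.

0.989c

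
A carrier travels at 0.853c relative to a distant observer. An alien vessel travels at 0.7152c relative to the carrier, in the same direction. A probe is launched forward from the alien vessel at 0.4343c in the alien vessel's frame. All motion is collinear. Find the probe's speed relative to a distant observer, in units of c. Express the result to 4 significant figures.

0.9897c

First combine the probe and alien vessel (S''→S'): u₁ = (0.4343 + 0.7152)/(1 + 0.4343×0.7152) = 1.1495/1.31061136 = 0.87707.
Then combine with the carrier (S'→S): u = (0.87707 + 0.853)/(1 + 0.87707×0.853) = 1.73007/1.74814071 = 0.98966.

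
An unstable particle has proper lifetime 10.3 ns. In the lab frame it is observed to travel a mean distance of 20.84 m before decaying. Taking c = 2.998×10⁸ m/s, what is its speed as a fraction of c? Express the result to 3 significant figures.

Let x = d/(cτ) = 20.84 m / (2.998×10⁸ m/s × 1.030×10^-8 s) = 6.7488. Since d = βγcτ, x = βγ = β/√(1−β²).
Solving: β² = x²/(1+x²) = 45.5463/46.5463 = 0.978516, so β = 0.989.

0.989c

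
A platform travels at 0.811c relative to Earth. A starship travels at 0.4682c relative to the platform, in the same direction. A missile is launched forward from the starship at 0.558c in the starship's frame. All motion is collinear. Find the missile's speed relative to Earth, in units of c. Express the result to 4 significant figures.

0.9788c

Apply u = (u'+v)/(1+u'v) twice. Missile in the platform frame: (0.558+0.4682)/(1+0.558·0.4682) = 1.0262/1.2612556 = 0.81363c.
That velocity, transformed to the rest frame of Earth: (0.81363+0.811)/(1+0.81363·0.811) = 1.62463/1.65985393 = 0.97878c.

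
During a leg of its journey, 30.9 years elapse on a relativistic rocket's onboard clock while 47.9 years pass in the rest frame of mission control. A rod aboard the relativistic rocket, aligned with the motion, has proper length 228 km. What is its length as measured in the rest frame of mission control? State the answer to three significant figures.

From Δt = γΔτ: γ = 47.9/30.9 = 1.55016.
L = L₀/γ = 228/1.55016 = 147 km.

147 km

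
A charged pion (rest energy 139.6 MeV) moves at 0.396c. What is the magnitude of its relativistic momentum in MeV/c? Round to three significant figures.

60.2 MeV/c

With β = 0.396, γ = 1/√(1 − 0.396²) = 1/√0.843184 = 1.089.
Momentum: p = γβ·mc = 1.089 × 0.396 × 139.6 MeV/c = 60.2 MeV/c.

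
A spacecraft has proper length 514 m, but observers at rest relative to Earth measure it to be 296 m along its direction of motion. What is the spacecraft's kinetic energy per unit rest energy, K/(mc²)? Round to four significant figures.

0.7365

γ = L₀/L = 514/296 = 1.73649.
K/(mc²) = γ − 1 = 1.73649 − 1 = 0.7365.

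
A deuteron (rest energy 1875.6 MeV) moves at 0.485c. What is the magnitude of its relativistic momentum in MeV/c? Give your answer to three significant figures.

γ = 1/√(1 − β²) = 1/√(1 − 0.235225) = 1/√0.764775 = 1/0.874514 = 1.1435.
Momentum: p = γβ·mc = 1.1435 × 0.485 × 1875.6 MeV/c = 1040 MeV/c.

1040 MeV/c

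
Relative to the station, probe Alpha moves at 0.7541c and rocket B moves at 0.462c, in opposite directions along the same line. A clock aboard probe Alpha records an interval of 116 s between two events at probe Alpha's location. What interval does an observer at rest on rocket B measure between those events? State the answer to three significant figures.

269 s

The velocity of probe Alpha relative to rocket B is (0.7541 + 0.462)c / (1 + 0.7541×0.462) = 0.90189c; relative speed 0.90189c.
γ for this relative speed: γ = 1/√(1 − 0.813406) = 2.315.
Probe Alpha's interval is proper; time dilation gives Δt_B = γΔτ = 2.315 × 116 s = 269 s.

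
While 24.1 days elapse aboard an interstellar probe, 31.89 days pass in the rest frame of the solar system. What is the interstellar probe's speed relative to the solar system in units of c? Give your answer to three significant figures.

0.655c

γ = Δt/Δτ = 31.89/24.1 = 1.3232.
β = √(1 − 1/γ²) = √(1 − 0.571148) = √0.428852 = 0.655.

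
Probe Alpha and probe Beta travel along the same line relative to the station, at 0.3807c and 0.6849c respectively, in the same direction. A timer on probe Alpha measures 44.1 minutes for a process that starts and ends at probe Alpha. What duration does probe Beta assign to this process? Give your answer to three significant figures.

The velocity of probe Alpha relative to probe Beta is (0.3807 − 0.6849)c / (1 − 0.3807×0.6849) = −0.41149c; relative speed 0.41149c.
At |u| = 0.41149c, γ = (1 − 0.169324)^(−1/2) = 1.0972.
Probe Alpha's interval is proper; time dilation gives Δt_B = γΔτ = 1.0972 × 44.1 minutes = 48.4 minutes.

48.4 minutes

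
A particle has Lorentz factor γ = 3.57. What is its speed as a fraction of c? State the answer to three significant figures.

0.960c

β = √(1 − 1/γ²) = √(1 − 1/12.7449) = √0.921537 = 0.960.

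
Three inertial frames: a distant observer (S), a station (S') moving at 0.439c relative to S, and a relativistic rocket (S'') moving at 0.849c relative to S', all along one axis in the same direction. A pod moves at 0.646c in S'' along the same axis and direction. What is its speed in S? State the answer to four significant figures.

0.9864c

Compose velocities in two stages. Stage 1 (into S'): u₁ = (0.646+0.849)/(1+0.646×0.849) = 0.96548.
Stage 2 (into S): u = (0.96548+0.439)/(1+0.96548×0.439) = 0.9864, so the speed is 0.9864c.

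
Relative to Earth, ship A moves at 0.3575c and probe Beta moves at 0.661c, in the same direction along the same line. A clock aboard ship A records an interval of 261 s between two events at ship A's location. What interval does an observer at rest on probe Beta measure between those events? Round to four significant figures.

284.4 s

The velocity of ship A relative to probe Beta is (0.3575 − 0.661)c / (1 − 0.3575×0.661) = −0.39741c; relative speed 0.39741c.
γ for this relative speed: γ = 1/√(1 − 0.157935) = 1.0898.
The clock on ship A records proper time, so probe Beta measures Δt = γΔτ = 1.0898 × 261 = 284.4 s.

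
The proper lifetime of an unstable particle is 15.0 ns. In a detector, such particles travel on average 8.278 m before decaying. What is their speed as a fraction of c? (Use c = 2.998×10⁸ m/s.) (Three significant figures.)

Lab distance = (lab lifetime)·v = γτ·βc, so βγ = d/(cτ) = 8.278/(2.998×10⁸ × 1.500×10^-8) = 1.8408.
With βγ = 1.8408: γ² = 1 + (βγ)² = 4.38854, and β = (βγ)/γ = 1.8408/2.09488 = 0.879.

0.879c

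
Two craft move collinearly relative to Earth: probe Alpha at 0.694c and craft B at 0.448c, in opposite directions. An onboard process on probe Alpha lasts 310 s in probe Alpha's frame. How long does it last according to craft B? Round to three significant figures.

The velocity of probe Alpha relative to craft B is (0.694 + 0.448)c / (1 + 0.694×0.448) = 0.87115c; relative speed 0.87115c.
At |u| = 0.87115c, γ = (1 − 0.758902)^(−1/2) = 2.0366.
Probe Alpha's interval is proper; time dilation gives Δt_B = γΔτ = 2.0366 × 310 s = 631 s.

631 s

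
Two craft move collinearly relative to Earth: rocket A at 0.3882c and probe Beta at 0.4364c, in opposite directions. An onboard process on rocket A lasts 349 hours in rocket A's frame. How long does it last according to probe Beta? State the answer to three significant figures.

The velocity of rocket A relative to probe Beta is (0.3882 + 0.4364)c / (1 + 0.3882×0.4364) = 0.70514c; relative speed 0.70514c.
At |u| = 0.70514c, γ = (1 − 0.497222)^(−1/2) = 1.4103.
The clock on rocket A records proper time, so probe Beta measures Δt = γΔτ = 1.4103 × 349 = 492 hours.

492 hours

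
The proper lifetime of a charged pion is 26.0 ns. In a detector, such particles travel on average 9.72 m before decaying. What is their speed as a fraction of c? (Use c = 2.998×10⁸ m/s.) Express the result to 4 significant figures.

0.7801c

Lab distance = (lab lifetime)·v = γτ·βc, so βγ = d/(cτ) = 9.720/(2.998×10⁸ × 2.600×10^-8) = 1.247.
With βγ = 1.247: γ² = 1 + (βγ)² = 2.55501, and β = (βγ)/γ = 1.247/1.59844 = 0.7801.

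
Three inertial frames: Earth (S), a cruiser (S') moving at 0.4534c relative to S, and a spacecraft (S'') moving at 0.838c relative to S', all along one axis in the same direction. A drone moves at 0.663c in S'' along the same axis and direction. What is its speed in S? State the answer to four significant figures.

0.9867c

Apply u = (u'+v)/(1+u'v) twice. Drone in the cruiser frame: (0.663+0.838)/(1+0.663·0.838) = 1.501/1.555594 = 0.9649c.
That velocity, transformed to the rest frame of Earth: (0.9649+0.4534)/(1+0.9649·0.4534) = 1.4183/1.43748566 = 0.98665c.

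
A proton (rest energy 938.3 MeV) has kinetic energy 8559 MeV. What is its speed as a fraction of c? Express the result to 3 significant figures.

K = (γ−1)mc², so γ = 1 + 8559/938.3 = 10.122.
Then v/c = √(1 − γ⁻²) = √(1 − 0.00976039) = √0.99023961 = 0.995.

0.995c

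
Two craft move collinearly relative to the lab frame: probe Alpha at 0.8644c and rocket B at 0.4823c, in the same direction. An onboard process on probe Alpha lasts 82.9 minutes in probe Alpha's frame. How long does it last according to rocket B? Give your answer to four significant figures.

Transform probe Alpha's velocity into rocket B's frame: (0.8644 − 0.4823)/(1 − 0.8644·0.4823) = 0.3821/0.58309988, so the relative speed is 0.65529c.
At |u| = 0.65529c, γ = (1 − 0.429405)^(−1/2) = 1.3238.
Probe Alpha's interval is proper; time dilation gives Δt_B = γΔτ = 1.3238 × 82.9 minutes = 109.7 minutes.

109.7 minutes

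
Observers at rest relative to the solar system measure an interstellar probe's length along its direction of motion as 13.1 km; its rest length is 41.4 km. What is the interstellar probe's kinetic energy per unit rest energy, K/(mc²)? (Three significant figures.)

2.16

From L = L₀/γ: γ = 41.4/13.1 = 3.16031.
Since K = (γ−1)mc², K/(mc²) = 3.16031 − 1 = 2.16.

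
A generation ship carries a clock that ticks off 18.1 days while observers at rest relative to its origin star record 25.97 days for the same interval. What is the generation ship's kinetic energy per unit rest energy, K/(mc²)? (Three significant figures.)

The time-dilation ratio gives γ = 25.97/18.1 = 1.43481.
K/(mc²) = γ − 1 = 1.43481 − 1 = 0.435.

0.435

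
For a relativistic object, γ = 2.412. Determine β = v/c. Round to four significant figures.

β = √(1 − 1/γ²) = √(1 − 1/5.817744) = √0.828112 = 0.9100.

0.9100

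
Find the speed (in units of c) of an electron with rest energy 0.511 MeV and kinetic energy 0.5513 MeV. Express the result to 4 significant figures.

0.8767c

γ = 1 + K/(mc²) = 1 + 0.5513/0.511 = 2.0789.
β = √(1 − 1/γ²) = √(1 − 0.231384) = √0.768616 = 0.8767.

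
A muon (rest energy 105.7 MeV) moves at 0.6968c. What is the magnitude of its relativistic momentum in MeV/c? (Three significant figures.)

103 MeV/c

Lorentz factor: γ = (1 − 0.48553024)^(−1/2) = 1.3942.
Momentum: p = γβ·mc = 1.3942 × 0.6968 × 105.7 MeV/c = 103 MeV/c.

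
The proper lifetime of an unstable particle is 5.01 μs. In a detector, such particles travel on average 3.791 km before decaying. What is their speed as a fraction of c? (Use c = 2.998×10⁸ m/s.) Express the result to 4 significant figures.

Lab distance = (lab lifetime)·v = γτ·βc, so βγ = d/(cτ) = 3791/(2.998×10⁸ × 5.010×10^-6) = 2.524.
With βγ = 2.524: γ² = 1 + (βγ)² = 7.37058, and β = (βγ)/γ = 2.524/2.71488 = 0.9297.

0.9297c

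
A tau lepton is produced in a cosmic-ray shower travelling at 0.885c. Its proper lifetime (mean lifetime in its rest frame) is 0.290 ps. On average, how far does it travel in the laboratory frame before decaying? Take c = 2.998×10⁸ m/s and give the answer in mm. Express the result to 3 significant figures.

0.165 mm

γ = 1/√(1 − β²) = 1/√(1 − 0.783225) = 1/√0.216775 = 1/0.465591 = 2.1478.
Lab-frame lifetime: Δt = γτ = 2.1478 × 0.290 ps = 0.62286 ps.
Distance: d = vΔt = 0.885 × 2.998×10⁸ m/s × 6.2286×10^-13 s = 1.65×10^-4 m = 0.165 mm.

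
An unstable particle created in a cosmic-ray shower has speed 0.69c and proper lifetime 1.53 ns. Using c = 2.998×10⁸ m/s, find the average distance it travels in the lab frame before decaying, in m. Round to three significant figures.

Lorentz factor: γ = (1 − 0.4761)^(−1/2) = 1.3816.
Lab-frame lifetime: Δt = γτ = 1.3816 × 1.53 ns = 2.1138 ns.
Distance: d = vΔt = 0.69 × 2.998×10⁸ m/s × 2.1138×10^-9 s = 0.437 m.

0.437 m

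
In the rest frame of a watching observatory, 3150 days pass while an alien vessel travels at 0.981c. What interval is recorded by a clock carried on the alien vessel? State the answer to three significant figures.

β² = 0.962361, so γ = 1/√0.037639 = 5.1544.
The moving clock records proper time: Δτ = Δt/γ = 3150/5.1544 = 611 days.

611 days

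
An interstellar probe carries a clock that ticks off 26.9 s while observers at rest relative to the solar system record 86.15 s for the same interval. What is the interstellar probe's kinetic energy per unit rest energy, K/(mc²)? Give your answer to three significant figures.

γ = Δt/Δτ = 86.15/26.9 = 3.2026.
K/(mc²) = γ − 1 = 3.2026 − 1 = 2.20.

2.20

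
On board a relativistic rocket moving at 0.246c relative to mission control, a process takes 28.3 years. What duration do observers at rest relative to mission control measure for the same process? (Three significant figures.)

29.2 years

Lorentz factor: γ = (1 − 0.060516)^(−1/2) = 1.0317.
Time dilation: Δt = γ·Δτ = 1.0317 × 28.3 = 29.2 years.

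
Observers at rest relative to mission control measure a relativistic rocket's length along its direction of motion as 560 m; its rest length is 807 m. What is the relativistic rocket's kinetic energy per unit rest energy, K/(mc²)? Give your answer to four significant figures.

From L = L₀/γ: γ = 807/560 = 1.44107.
K/(mc²) = γ − 1 = 1.44107 − 1 = 0.4411.

0.4411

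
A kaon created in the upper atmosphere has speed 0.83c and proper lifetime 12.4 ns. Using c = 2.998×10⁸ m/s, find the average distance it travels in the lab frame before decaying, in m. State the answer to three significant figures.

γ = 1/√(1 − β²) = 1/√(1 − 0.6889) = 1/√0.3111 = 1/0.557763 = 1.7929.
Lab-frame lifetime: Δt = γτ = 1.7929 × 12.4 ns = 22.232 ns.
Distance: d = vΔt = 0.83 × 2.998×10⁸ m/s × 2.2232×10^-8 s = 5.53 m.

5.53 m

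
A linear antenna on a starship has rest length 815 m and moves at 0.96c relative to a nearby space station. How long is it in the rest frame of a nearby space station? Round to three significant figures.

228 m

β² = 0.9216, so γ = 1/√0.0784 = 3.5714.
Along the direction of motion the measured length is L₀/γ = 815/3.5714 = 228 m.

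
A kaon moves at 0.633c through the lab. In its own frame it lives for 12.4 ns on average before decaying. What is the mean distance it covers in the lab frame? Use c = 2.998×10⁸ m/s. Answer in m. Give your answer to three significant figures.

γ = 1/√(1 − β²) = 1/√(1 − 0.400689) = 1/√0.599311 = 1/0.774152 = 1.2917.
Lab-frame lifetime: Δt = γτ = 1.2917 × 12.4 ns = 16.017 ns.
Distance: d = vΔt = 0.633 × 2.998×10⁸ m/s × 1.6017×10^-8 s = 3.04 m.

3.04 m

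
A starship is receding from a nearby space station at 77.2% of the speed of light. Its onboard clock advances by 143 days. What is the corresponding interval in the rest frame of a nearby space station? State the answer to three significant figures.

225 days

β² = 0.595984, so γ = 1/√0.404016 = 1.5733.
The onboard clock measures proper time, so the interval in the rest frame of a nearby space station is dilated: Δt = γ·Δτ = 1.5733 × 143 days = 225 days.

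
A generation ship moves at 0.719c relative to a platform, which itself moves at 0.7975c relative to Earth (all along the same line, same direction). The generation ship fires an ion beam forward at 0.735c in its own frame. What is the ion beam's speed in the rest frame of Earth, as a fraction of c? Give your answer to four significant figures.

Compose velocities in two stages. Stage 1 (into S'): u₁ = (0.735+0.719)/(1+0.735×0.719) = 0.95128.
Stage 2 (into S): u = (0.95128+0.7975)/(1+0.95128×0.7975) = 0.99439, so the speed is 0.9944c.

0.9944c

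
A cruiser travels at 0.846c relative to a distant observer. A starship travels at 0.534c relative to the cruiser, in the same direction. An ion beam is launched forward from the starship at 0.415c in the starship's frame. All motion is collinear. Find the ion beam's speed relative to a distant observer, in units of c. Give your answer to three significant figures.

0.979c

Compose velocities in two stages. Stage 1 (into S'): u₁ = (0.415+0.534)/(1+0.415×0.534) = 0.77684.
Stage 2 (into S): u = (0.77684+0.846)/(1+0.77684×0.846) = 0.97926, so the speed is 0.979c.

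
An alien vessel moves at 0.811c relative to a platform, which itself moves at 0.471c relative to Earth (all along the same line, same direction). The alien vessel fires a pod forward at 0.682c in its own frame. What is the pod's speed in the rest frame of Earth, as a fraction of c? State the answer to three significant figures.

Compose velocities in two stages. Stage 1 (into S'): u₁ = (0.682+0.811)/(1+0.682×0.811) = 0.9613.
Stage 2 (into S): u = (0.9613+0.471)/(1+0.9613×0.471) = 0.98591, so the speed is 0.986c.

0.986c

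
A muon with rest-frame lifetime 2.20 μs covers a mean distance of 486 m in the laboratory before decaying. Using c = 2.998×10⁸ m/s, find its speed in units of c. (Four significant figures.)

Lab distance = (lab lifetime)·v = γτ·βc, so βγ = d/(cτ) = 486.0/(2.998×10⁸ × 2.200×10^-6) = 0.73685.
With βγ = 0.73685: γ² = 1 + (βγ)² = 1.542948, and β = (βγ)/γ = 0.73685/1.24215 = 0.5932.

0.5932c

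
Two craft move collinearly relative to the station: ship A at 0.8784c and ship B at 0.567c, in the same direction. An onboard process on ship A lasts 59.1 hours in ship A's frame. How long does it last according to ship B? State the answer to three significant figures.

Speed of ship A in ship B's frame: u = (v_A − v_B)/(1 − v_A v_B/c²) = (0.8784 − 0.567)/(1 − 0.8784×0.567) = 0.3114/0.5019472 = 0.62038; |u| = 0.62038c.
At |u| = 0.62038c, γ = (1 − 0.384871)^(−1/2) = 1.275.
Ship A's interval is proper; time dilation gives Δt_B = γΔτ = 1.275 × 59.1 hours = 75.4 hours.

75.4 hours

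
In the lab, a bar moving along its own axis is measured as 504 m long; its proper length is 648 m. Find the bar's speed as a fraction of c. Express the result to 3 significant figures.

Length contraction gives γ = L₀/L = 648/504 = 1.2857.
β = √(1 − 1/γ²) = √0.395048 = 0.629.

0.629c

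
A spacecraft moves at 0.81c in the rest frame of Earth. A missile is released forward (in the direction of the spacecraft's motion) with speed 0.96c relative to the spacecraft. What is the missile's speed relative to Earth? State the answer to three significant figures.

0.996c

Relativistic velocity addition: u = (u' + v)/(1 + u'v/c²), with u' = 0.96c and v = 0.81c.
Numerator: 0.96 + 0.81 = 1.77. Denominator: 1 + (0.96)(0.81) = 1.7776.
u = 1.77/1.7776 = 0.99572, so the speed is 0.996c.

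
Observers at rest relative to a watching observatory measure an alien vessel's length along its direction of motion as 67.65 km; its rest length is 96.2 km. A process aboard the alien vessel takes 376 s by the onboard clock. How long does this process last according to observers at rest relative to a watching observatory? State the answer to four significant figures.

γ = L₀/L = 96.2/67.65 = 1.42203.
Δt = γΔτ = 1.42203 × 376 = 534.7 s.

534.7 s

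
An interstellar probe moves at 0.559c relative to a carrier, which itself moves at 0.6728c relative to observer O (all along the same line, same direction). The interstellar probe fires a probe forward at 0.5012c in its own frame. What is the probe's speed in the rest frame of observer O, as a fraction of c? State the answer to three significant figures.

0.964c

First combine the probe and interstellar probe (S''→S'): u₁ = (0.5012 + 0.559)/(1 + 0.5012×0.559) = 1.0602/1.2801708 = 0.82817.
Then combine with the carrier (S'→S): u = (0.82817 + 0.6728)/(1 + 0.82817×0.6728) = 1.50097/1.557192776 = 0.96389.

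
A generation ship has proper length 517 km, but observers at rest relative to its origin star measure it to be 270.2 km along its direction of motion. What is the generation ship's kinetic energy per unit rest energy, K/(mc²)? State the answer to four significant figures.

From L = L₀/γ: γ = 517/270.2 = 1.9134.
K/(mc²) = γ − 1 = 1.9134 − 1 = 0.9134.

0.9134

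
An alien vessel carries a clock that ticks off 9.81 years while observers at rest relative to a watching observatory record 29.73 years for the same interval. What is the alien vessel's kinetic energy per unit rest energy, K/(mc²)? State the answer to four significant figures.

The time-dilation ratio gives γ = 29.73/9.81 = 3.03058.
K/(mc²) = γ − 1 = 3.03058 − 1 = 2.031.

2.031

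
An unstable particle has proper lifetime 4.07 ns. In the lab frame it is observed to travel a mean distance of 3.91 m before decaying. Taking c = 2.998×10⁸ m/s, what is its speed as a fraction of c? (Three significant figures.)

d = βγcτ ⇒ βγ = d/(cτ) = 3.910 m / (1.220186 m) = 3.2044.
β = (βγ)/√(1+(βγ)²) = 3.2044/√11.2682 = 0.955.

0.955c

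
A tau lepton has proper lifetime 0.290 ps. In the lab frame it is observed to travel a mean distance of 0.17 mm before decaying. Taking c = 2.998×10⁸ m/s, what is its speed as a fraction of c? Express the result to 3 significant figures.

0.890c

d = βγcτ ⇒ βγ = d/(cτ) = 1.700×10^-4 m / (8.6942×10^-5 m) = 1.9553.
β = (βγ)/√(1+(βγ)²) = 1.9553/√4.8232 = 0.890.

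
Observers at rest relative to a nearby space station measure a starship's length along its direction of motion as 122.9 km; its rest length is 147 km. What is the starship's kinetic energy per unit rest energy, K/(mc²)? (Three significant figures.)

0.196

Length contraction gives γ = L₀/L = 147/122.9 = 1.19609.
K/(mc²) = γ − 1 = 1.19609 − 1 = 0.196.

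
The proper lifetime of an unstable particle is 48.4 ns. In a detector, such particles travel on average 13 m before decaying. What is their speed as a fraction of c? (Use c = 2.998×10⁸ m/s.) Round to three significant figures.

Lab distance = (lab lifetime)·v = γτ·βc, so βγ = d/(cτ) = 13.00/(2.998×10⁸ × 4.840×10^-8) = 0.89591.
With βγ = 0.89591: γ² = 1 + (βγ)² = 1.802655, and β = (βγ)/γ = 0.89591/1.34263 = 0.667.

0.667c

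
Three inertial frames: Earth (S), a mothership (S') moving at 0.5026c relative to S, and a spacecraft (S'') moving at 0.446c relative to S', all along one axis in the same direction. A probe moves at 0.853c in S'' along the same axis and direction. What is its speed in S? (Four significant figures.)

First combine the probe and spacecraft (S''→S'): u₁ = (0.853 + 0.446)/(1 + 0.853×0.446) = 1.299/1.380438 = 0.94101.
Then combine with the mothership (S'→S): u = (0.94101 + 0.5026)/(1 + 0.94101×0.5026) = 1.44361/1.472951626 = 0.98008.

0.9801c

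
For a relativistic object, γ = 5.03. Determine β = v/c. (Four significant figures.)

0.9800

β = √(1 − 1/γ²) = √(1 − 1/25.3009) = √0.960476 = 0.9800.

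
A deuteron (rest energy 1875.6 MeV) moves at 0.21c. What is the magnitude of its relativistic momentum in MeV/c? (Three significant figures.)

γ = 1/√(1 − β²) = 1/√(1 − 0.0441) = 1/√0.9559 = 1/0.977701 = 1.0228.
Momentum: p = γβ·mc = 1.0228 × 0.21 × 1875.6 MeV/c = 403 MeV/c.

403 MeV/c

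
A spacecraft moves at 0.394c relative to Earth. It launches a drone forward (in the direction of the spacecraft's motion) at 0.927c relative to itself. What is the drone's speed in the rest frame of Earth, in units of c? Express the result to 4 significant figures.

Relativistic velocity addition: u = (u' + v)/(1 + u'v/c²), with u' = 0.927c and v = 0.394c.
Numerator: 0.927 + 0.394 = 1.321. Denominator: 1 + (0.927)(0.394) = 1.365238.
u = 1.321/1.365238 = 0.9676, so the speed is 0.9676c.

0.9676c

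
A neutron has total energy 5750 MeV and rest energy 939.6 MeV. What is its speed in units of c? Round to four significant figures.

0.9866c

Total energy E = γmc² gives γ = 5750/939.6 = 6.1196.
Hence β = √(1 − 1/γ²) = √(1 − 0.0267026) = √0.9732974 = 0.9866.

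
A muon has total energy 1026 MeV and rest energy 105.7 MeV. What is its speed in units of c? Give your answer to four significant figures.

0.9947c

γ = E/(mc²) = 1026/105.7 = 9.7067.
β = √(1 − 1/γ²) = √(1 − 0.0106135) = √0.9893865 = 0.9947.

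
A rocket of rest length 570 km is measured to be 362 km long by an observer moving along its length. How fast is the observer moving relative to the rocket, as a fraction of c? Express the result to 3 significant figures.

0.772c

Length contraction gives γ = L₀/L = 570/362 = 1.5746.
β = √(1 − 1/γ²) = √0.596671 = 0.772.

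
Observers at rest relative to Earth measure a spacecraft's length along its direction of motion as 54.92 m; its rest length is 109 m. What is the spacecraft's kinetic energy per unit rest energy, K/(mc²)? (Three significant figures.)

0.985

From L = L₀/γ: γ = 109/54.92 = 1.98471.
K/(mc²) = γ − 1 = 1.98471 − 1 = 0.985.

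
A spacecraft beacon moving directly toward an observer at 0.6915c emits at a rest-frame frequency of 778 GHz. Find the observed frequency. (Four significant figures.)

1822 GHz

Relativistic Doppler (source moving toward): f_obs = f_src · √((1+β)/(1−β)).
With β = 0.6915: factor = √(1.6915/0.3085) = 2.3416.
f_obs = 778 × 2.3416 = 1822 GHz.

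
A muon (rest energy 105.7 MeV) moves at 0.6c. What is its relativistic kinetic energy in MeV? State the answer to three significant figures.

With β = 0.6, γ = 1/√(1 − 0.6²) = 1/√0.64 = 1.25.
Kinetic energy: K = (γ − 1)mc² = (1.25 − 1) × 105.7 MeV = 0.25 × 105.7 = 26.4 MeV.

26.4 MeV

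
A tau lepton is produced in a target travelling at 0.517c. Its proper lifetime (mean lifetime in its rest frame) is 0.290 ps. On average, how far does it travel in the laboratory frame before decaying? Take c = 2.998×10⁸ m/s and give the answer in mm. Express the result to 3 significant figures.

0.0525 mm

Lorentz factor: γ = (1 − 0.267289)^(−1/2) = 1.1682.
Lab-frame lifetime: Δt = γτ = 1.1682 × 0.290 ps = 0.33878 ps.
Distance: d = vΔt = 0.517 × 2.998×10⁸ m/s × 3.3878×10^-13 s = 5.25×10^-5 m = 0.0525 mm.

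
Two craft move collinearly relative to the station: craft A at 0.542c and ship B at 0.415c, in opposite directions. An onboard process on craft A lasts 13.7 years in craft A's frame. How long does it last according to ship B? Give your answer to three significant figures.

Speed of craft A in ship B's frame: u = (v_A + v_B)/(1 + v_A v_B/c²) = (0.542 + 0.415)/(1 + 0.542×0.415) = 0.957/1.22493 = 0.78127; |u| = 0.78127c.
At |u| = 0.78127c, γ = (1 − 0.610383)^(−1/2) = 1.6021.
Craft A's interval is proper; time dilation gives Δt_B = γΔτ = 1.6021 × 13.7 years = 21.9 years.

21.9 years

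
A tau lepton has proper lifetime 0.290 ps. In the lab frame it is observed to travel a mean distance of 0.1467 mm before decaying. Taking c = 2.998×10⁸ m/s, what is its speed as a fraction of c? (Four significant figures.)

0.8603c

d = βγcτ ⇒ βγ = d/(cτ) = 1.467×10^-4 m / (8.6942×10^-5 m) = 1.6873.
β = (βγ)/√(1+(βγ)²) = 1.6873/√3.84698 = 0.8603.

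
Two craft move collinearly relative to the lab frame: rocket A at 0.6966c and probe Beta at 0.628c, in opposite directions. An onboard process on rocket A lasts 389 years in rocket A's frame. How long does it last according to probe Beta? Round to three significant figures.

Transform rocket A's velocity into probe Beta's frame: (0.6966 + 0.628)/(1 + 0.6966·0.628) = 1.3246/1.4374648, so the relative speed is 0.92148c.
γ for this relative speed: γ = 1/√(1 − 0.849125) = 2.5745.
The clock on rocket A records proper time, so probe Beta measures Δt = γΔτ = 2.5745 × 389 = 1000 years.

1000 years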